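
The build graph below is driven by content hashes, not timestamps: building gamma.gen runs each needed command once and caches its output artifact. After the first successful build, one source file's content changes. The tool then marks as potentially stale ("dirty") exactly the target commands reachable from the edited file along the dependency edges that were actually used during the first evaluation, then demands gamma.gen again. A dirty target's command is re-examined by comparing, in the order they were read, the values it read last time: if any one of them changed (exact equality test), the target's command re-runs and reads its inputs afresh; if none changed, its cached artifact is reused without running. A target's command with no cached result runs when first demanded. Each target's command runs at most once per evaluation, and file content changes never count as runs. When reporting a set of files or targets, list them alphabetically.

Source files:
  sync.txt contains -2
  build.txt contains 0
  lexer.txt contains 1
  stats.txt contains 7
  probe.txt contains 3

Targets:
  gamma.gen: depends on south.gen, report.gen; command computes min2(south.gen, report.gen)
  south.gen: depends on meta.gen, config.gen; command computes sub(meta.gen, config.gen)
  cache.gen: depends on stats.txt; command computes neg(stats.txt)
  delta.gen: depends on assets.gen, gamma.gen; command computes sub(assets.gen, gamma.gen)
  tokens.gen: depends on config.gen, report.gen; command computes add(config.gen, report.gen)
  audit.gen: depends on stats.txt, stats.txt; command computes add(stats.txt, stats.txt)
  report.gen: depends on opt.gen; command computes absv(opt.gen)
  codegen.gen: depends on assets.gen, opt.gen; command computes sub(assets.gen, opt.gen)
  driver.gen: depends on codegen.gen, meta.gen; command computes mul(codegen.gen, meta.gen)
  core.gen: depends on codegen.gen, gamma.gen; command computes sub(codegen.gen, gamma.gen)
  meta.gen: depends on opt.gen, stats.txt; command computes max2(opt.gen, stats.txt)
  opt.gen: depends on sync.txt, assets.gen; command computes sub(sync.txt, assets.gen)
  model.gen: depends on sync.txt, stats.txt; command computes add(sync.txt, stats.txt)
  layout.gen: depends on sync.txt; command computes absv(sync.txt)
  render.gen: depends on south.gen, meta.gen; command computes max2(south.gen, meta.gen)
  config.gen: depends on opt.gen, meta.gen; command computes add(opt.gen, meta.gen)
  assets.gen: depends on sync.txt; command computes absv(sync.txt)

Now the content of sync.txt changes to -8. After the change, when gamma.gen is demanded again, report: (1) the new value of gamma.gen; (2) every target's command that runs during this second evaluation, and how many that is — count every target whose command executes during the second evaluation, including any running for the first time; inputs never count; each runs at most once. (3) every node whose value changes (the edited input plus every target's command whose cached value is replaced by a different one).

Initial pass — values computed on the first demand:
  assets.gen = absv(-2) = 2
  opt.gen = sub(-2, 2) = -4
  meta.gen = max2(-4, 7) = 7
  config.gen = add(-4, 7) = 3
  report.gen = absv(-4) = 4
  south.gen = sub(7, 3) = 4
  gamma.gen = min2(4, 4) = 4

Second demand — change propagation:
  assets.gen: re-runs because sync.txt -2->-8; new result 8.
  opt.gen: re-runs because sync.txt -2->-8; assets.gen 2->8; new result -16.
  meta.gen: re-runs because opt.gen -4->-16; new result 7 (unchanged).
  config.gen: re-runs because opt.gen -4->-16; new result -9.
  report.gen: re-runs because opt.gen -4->-16; new result 16.
  south.gen: re-runs because config.gen 3->-9; new result 16.
  gamma.gen: re-runs because south.gen 4->16; report.gen 4->16; new result 16.

gamma.gen now evaluates to 16.
Run set: assets.gen, config.gen, gamma.gen, meta.gen, opt.gen, report.gen, south.gen (7 run).
Changed values: assets.gen, config.gen, gamma.gen, opt.gen, report.gen, south.gen, sync.txt.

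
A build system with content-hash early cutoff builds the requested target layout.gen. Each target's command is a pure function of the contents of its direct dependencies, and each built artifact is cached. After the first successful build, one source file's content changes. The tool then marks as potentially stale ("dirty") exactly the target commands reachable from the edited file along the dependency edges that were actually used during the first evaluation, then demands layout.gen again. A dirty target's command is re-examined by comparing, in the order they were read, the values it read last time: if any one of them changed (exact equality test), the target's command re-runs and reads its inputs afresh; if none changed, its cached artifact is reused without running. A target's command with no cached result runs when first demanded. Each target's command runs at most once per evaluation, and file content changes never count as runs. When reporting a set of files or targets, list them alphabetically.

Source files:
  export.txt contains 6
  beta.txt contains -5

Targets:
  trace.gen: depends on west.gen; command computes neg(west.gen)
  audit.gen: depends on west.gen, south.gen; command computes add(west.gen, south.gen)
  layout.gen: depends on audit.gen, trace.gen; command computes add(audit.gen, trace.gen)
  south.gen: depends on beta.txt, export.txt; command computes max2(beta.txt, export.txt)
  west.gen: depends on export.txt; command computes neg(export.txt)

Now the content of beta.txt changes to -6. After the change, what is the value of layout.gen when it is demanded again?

New value of layout.gen: 6.
Key observation: the change is absorbed at south.gen — it re-runs but produces the same value, and the output's value is unchanged.

First evaluation (everything demanded from the output):
  south.gen = max2(-5, 6) = 6
  west.gen = neg(6) = -6
  audit.gen = add(-6, 6) = 0
  trace.gen = neg(-6) = 6
  layout.gen = add(0, 6) = 6

Propagation after the edit:
  south.gen: runs — beta.txt -5->-6; result 6 (same value as before).
  audit.gen: checked — values it read are unchanged (west.gen unchanged, south.gen unchanged); reused cached 0 without running.
  layout.gen: checked — values it read are unchanged (audit.gen unchanged, trace.gen unchanged); reused cached 6 without running.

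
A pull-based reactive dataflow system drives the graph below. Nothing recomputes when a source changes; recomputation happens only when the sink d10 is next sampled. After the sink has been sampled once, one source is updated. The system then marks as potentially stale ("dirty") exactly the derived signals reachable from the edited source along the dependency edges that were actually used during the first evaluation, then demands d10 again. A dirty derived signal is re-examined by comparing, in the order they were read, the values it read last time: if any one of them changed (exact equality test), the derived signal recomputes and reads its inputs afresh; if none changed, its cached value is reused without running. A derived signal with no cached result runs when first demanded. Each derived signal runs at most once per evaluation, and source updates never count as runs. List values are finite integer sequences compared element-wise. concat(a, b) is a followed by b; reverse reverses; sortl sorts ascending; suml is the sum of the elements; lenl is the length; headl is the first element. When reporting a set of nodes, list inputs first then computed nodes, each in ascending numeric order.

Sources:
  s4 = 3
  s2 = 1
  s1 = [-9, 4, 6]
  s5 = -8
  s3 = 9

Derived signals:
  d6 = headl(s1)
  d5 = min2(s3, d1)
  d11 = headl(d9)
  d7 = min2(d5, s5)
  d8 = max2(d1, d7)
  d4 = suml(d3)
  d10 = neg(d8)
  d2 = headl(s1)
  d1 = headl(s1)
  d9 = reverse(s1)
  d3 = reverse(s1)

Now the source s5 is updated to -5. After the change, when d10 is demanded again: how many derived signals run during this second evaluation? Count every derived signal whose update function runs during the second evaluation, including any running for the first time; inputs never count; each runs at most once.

Derived signals that run: d7 — 1 in total.
Key observation: the change is absorbed at d7 — it re-runs but produces the same value, and the output's value is unchanged.

First evaluation (everything demanded from the output):
  d1 = headl([-9, 4, 6]) = -9
  d5 = min2(9, -9) = -9
  d7 = min2(-9, -8) = -9
  d8 = max2(-9, -9) = -9
  d10 = neg(-9) = 9

Propagation after the edit:
  d7: runs — s5 -8->-5; result -9 (same value as before).
  d8: checked — values it read are unchanged (d1 unchanged, d7 unchanged); reused cached -9 without running.
  d10: checked — values it read are unchanged (d8 unchanged); reused cached 9 without running.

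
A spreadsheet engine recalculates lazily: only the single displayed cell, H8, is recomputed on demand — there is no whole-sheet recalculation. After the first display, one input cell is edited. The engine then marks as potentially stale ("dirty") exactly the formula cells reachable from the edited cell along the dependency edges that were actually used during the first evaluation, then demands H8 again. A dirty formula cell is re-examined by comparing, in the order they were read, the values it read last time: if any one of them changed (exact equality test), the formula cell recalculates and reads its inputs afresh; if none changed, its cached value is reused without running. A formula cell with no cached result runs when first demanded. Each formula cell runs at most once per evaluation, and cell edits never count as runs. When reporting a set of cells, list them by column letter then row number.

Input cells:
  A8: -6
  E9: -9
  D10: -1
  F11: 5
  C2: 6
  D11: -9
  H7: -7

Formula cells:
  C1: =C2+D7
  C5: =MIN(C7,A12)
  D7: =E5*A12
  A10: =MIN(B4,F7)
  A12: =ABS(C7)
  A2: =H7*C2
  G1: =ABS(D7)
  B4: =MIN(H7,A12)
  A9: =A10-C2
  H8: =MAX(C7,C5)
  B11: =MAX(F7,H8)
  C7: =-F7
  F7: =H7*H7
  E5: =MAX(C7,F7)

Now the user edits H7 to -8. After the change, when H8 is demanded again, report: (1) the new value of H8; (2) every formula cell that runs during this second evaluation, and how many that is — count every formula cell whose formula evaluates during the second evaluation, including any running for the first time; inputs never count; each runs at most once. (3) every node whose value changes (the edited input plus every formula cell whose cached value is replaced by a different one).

New value of H8: -64.
Formula cells that run: A12, C5, C7, F7, H8 — 5 in total.
Values that change: A12, C5, C7, F7, H7, H8.

First evaluation (everything demanded from the output):
  F7 = -7 * -7 = 49
  C7 = -(49) = -49
  A12 = ABS(-49) = 49
  C5 = MIN(-49, 49) = -49
  H8 = MAX(-49, -49) = -49

Propagation after the edit:
  F7: runs — H7 -7->-8; H7 -7->-8; result 64.
  C7: runs — F7 49->64; result -64.
  A12: runs — C7 -49->-64; result 64.
  C5: runs — C7 -49->-64; A12 49->64; result -64.
  H8: runs — C7 -49->-64; C5 -49->-64; result -64.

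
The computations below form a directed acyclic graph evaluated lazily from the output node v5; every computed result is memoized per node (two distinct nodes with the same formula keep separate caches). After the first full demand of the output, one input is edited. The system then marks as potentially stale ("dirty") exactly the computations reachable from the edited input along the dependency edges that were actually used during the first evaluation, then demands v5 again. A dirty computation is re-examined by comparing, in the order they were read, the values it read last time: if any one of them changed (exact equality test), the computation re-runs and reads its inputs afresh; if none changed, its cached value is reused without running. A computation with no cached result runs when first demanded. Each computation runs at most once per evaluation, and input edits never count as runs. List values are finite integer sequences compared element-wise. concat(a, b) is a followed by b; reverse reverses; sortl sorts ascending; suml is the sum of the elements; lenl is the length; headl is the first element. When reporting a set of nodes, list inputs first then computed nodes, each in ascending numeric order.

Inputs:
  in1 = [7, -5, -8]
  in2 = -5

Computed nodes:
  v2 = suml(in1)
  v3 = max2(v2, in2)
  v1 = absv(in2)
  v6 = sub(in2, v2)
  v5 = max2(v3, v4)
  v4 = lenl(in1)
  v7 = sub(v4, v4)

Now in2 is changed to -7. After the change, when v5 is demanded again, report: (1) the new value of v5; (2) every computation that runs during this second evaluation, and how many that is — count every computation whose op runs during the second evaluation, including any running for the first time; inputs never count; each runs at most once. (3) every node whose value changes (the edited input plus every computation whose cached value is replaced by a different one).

First demand of the output computes:
  v2 = suml([7, -5, -8]) = -6
  v3 = max2(-6, -5) = -5
  v4 = lenl([7, -5, -8]) = 3
  v5 = max2(-5, 3) = 3

After the edit, cleaning proceeds:
  v3: a read changed (in2 -5->-7) — executes, giving -6.
  v5: a read changed (v3 -5->-6) — executes, giving 3 — identical to its old value.

Demanding v5 again yields 3.
2 computations run: v3, v5.
The nodes whose values change: in2, v3.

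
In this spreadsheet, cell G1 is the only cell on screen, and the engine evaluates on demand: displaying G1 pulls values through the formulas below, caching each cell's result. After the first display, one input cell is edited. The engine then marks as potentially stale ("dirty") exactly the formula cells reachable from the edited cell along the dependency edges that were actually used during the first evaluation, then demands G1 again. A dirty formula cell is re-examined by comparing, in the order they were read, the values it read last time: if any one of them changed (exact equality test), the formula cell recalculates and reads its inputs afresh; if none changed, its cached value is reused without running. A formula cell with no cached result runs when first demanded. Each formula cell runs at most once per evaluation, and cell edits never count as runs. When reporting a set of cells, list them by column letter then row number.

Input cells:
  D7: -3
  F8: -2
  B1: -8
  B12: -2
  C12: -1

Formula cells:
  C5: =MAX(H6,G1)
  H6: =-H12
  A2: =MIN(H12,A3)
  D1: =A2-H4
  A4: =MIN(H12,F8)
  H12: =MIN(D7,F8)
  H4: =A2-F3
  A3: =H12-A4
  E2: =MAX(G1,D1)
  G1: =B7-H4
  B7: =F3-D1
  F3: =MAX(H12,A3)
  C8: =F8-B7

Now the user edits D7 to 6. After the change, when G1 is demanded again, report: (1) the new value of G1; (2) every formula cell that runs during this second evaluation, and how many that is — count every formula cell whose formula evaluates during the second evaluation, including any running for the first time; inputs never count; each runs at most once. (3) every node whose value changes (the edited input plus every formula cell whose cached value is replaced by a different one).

Initial pass — values computed on the first demand:
  H12 = MIN(-3, -2) = -3
  A4 = MIN(-3, -2) = -3
  A3 = -3 - -3 = 0
  A2 = MIN(-3, 0) = -3
  F3 = MAX(-3, 0) = 0
  H4 = -3 - 0 = -3
  D1 = -3 - -3 = 0
  B7 = 0 - 0 = 0
  G1 = 0 - -3 = 3

Second demand — change propagation:
  H12: re-runs because D7 -3->6; new result -2.
  A4: re-runs because H12 -3->-2; new result -2.
  A3: re-runs because H12 -3->-2; A4 -3->-2; new result 0 (unchanged).
  A2: re-runs because H12 -3->-2; new result -2.
  F3: re-runs because H12 -3->-2; new result 0 (unchanged).
  H4: re-runs because A2 -3->-2; new result -2.
  D1: re-runs because A2 -3->-2; H4 -3->-2; new result 0 (unchanged).
  B7: re-examined; everything it read last time is the same (F3 unchanged, D1 unchanged) — cache 0 kept, no run.
  G1: re-runs because H4 -3->-2; new result 2.

The important point: at B7 every value read last time is unchanged, so the dirty flag clears without a run.

G1 now evaluates to 2.
Run set: A2, A3, A4, D1, F3, G1, H4, H12 (8 run).
Changed values: A2, A4, D7, G1, H4, H12.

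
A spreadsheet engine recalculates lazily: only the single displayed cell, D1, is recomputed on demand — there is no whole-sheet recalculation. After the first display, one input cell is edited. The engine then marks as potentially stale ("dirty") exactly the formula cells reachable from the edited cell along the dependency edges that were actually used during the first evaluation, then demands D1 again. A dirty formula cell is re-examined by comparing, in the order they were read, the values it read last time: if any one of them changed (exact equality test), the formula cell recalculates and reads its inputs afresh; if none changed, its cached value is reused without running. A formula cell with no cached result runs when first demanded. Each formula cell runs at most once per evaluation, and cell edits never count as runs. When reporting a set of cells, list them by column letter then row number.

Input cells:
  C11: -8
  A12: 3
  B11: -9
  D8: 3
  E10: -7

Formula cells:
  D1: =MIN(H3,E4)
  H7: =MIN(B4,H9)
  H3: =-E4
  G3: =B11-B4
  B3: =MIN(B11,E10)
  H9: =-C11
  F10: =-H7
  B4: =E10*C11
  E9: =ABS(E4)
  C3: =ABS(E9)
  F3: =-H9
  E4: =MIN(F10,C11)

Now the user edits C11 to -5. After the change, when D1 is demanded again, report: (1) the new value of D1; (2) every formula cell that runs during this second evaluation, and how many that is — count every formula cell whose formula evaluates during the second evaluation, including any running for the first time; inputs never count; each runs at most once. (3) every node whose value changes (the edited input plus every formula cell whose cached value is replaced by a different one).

New value of D1: -5.
Formula cells that run: B4, D1, E4, F10, H3, H7, H9 — 7 in total.
Values that change: B4, C11, D1, E4, F10, H3, H7, H9.

First evaluation (everything demanded from the output):
  B4 = -7 * -8 = 56
  H9 = -(-8) = 8
  H7 = MIN(56, 8) = 8
  F10 = -(8) = -8
  E4 = MIN(-8, -8) = -8
  H3 = -(-8) = 8
  D1 = MIN(8, -8) = -8

Propagation after the edit:
  B4: runs — C11 -8->-5; result 35.
  H9: runs — C11 -8->-5; result 5.
  H7: runs — B4 56->35; H9 8->5; result 5.
  F10: runs — H7 8->5; result -5.
  E4: runs — F10 -8->-5; C11 -8->-5; result -5.
  H3: runs — E4 -8->-5; result 5.
  D1: runs — H3 8->5; E4 -8->-5; result -5.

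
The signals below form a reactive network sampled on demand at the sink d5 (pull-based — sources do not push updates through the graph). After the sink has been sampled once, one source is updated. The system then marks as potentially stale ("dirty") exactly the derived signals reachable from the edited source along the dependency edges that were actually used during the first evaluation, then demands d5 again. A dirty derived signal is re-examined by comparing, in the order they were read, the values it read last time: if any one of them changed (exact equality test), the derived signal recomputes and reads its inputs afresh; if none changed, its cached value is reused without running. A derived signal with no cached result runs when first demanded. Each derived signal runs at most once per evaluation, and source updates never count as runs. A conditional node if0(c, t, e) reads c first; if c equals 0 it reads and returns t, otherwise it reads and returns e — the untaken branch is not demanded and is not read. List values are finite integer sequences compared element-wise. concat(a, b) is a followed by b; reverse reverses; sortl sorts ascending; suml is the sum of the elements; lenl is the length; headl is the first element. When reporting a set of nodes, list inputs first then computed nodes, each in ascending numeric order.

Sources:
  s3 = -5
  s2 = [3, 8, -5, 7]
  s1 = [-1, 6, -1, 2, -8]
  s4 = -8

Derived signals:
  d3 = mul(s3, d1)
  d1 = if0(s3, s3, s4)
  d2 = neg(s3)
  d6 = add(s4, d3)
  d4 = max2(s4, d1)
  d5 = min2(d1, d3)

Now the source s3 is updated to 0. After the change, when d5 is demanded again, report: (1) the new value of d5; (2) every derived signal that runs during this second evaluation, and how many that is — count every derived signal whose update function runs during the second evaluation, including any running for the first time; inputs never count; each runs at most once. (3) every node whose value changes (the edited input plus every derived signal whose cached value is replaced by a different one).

Initial pass — values computed on the first demand:
  d1 = if0(s3=-5 -> else branch s4) = -8
  d3 = mul(-5, -8) = 40
  d5 = min2(-8, 40) = -8

Second demand — change propagation:
  d1: re-runs because s3 -5->0; new result 0.
  d3: re-runs because s3 -5->0; d1 -8->0; new result 0.
  d5: re-runs because d1 -8->0; d3 40->0; new result 0.

d5 now evaluates to 0.
Run set: d1, d3, d5 (3 run).
Changed values: s3, d1, d3, d5.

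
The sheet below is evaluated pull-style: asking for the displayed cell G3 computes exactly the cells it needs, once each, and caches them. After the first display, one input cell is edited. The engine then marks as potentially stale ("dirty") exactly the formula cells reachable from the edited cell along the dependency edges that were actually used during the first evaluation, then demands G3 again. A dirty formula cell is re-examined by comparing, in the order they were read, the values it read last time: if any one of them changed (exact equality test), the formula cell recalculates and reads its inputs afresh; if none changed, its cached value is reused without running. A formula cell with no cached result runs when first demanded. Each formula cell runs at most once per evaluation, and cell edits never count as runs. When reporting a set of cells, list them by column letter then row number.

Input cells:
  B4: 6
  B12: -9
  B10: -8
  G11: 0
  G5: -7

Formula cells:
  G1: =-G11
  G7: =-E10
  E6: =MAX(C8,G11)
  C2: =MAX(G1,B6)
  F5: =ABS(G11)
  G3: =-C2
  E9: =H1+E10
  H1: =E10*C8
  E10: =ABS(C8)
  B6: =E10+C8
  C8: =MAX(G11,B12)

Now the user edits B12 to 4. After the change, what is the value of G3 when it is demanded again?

First demand of the output computes:
  C8 = MAX(0, -9) = 0
  E10 = ABS(0) = 0
  B6 = 0 + 0 = 0
  G1 = -(0) = 0
  C2 = MAX(0, 0) = 0
  G3 = -(0) = 0

After the edit, cleaning proceeds:
  C8: a read changed (B12 -9->4) — executes, giving 4.
  E10: a read changed (C8 0->4) — executes, giving 4.
  B6: a read changed (E10 0->4; C8 0->4) — executes, giving 8.
  C2: a read changed (B6 0->8) — executes, giving 8.
  G3: a read changed (C2 0->8) — executes, giving -8.

Demanding G3 again yields -8.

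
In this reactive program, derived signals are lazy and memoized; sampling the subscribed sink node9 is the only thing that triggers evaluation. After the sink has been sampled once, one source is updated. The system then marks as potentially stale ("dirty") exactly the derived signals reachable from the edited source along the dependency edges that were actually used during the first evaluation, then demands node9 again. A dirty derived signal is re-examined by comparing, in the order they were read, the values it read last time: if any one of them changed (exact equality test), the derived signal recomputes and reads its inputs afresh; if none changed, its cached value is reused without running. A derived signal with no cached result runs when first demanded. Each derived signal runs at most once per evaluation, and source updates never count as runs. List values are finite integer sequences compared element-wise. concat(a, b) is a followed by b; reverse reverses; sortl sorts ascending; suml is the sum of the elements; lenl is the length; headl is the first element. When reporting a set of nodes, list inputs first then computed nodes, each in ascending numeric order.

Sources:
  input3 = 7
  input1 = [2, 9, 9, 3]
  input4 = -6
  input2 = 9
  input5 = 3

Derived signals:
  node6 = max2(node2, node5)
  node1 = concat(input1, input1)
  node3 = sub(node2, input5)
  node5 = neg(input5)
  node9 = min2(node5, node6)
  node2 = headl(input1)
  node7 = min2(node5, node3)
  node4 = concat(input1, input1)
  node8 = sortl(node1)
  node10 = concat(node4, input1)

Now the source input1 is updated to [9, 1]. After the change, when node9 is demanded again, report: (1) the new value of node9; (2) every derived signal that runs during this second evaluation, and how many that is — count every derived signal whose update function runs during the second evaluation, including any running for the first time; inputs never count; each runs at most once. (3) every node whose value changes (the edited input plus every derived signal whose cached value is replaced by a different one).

Demanding node9 again yields -3.
3 derived signals run: node2, node6, node9.
The nodes whose values change: input1, node2, node6.

First demand of the output computes:
  node2 = headl([2, 9, 9, 3]) = 2
  node5 = neg(3) = -3
  node6 = max2(2, -3) = 2
  node9 = min2(-3, 2) = -3

After the edit, cleaning proceeds:
  node2: a read changed (input1 [2, 9, 9, 3]->[9, 1]) — executes, giving 9.
  node6: a read changed (node2 2->9) — executes, giving 9.
  node9: a read changed (node6 2->9) — executes, giving -3 — identical to its old value.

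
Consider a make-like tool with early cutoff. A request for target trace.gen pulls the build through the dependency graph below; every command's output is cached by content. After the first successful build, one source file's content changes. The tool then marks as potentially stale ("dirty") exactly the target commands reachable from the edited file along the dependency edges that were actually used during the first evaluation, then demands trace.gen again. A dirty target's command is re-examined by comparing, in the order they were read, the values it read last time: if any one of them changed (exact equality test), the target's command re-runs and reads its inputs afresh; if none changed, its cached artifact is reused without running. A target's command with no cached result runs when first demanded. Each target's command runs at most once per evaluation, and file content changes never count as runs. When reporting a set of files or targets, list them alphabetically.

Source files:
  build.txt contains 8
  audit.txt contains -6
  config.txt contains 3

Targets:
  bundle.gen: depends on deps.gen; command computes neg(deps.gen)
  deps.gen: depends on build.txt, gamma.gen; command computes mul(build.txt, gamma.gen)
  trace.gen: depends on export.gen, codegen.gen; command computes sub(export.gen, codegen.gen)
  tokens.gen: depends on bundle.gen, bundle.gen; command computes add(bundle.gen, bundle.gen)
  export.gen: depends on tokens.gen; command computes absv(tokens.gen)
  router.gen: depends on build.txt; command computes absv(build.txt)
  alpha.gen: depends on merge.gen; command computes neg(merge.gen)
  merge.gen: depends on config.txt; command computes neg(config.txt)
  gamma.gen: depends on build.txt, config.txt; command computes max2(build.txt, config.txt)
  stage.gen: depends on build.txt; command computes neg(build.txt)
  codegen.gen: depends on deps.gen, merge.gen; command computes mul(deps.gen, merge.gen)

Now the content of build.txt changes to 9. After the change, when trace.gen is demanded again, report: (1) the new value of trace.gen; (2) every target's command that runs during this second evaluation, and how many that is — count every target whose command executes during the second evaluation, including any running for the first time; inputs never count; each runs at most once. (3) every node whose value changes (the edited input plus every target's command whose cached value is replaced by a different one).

First demand of the output computes:
  gamma.gen = max2(8, 3) = 8
  deps.gen = mul(8, 8) = 64
  bundle.gen = neg(64) = -64
  merge.gen = neg(3) = -3
  codegen.gen = mul(64, -3) = -192
  tokens.gen = add(-64, -64) = -128
  export.gen = absv(-128) = 128
  trace.gen = sub(128, -192) = 320

After the edit, cleaning proceeds:
  gamma.gen: a read changed (build.txt 8->9) — executes, giving 9.
  deps.gen: a read changed (build.txt 8->9; gamma.gen 8->9) — executes, giving 81.
  bundle.gen: a read changed (deps.gen 64->81) — executes, giving -81.
  codegen.gen: a read changed (deps.gen 64->81) — executes, giving -243.
  tokens.gen: a read changed (bundle.gen -64->-81; bundle.gen -64->-81) — executes, giving -162.
  export.gen: a read changed (tokens.gen -128->-162) — executes, giving 162.
  trace.gen: a read changed (export.gen 128->162; codegen.gen -192->-243) — executes, giving 405.

Demanding trace.gen again yields 405.
7 target commands run: bundle.gen, codegen.gen, deps.gen, export.gen, gamma.gen, tokens.gen, trace.gen.
The nodes whose values change: build.txt, bundle.gen, codegen.gen, deps.gen, export.gen, gamma.gen, tokens.gen, trace.gen.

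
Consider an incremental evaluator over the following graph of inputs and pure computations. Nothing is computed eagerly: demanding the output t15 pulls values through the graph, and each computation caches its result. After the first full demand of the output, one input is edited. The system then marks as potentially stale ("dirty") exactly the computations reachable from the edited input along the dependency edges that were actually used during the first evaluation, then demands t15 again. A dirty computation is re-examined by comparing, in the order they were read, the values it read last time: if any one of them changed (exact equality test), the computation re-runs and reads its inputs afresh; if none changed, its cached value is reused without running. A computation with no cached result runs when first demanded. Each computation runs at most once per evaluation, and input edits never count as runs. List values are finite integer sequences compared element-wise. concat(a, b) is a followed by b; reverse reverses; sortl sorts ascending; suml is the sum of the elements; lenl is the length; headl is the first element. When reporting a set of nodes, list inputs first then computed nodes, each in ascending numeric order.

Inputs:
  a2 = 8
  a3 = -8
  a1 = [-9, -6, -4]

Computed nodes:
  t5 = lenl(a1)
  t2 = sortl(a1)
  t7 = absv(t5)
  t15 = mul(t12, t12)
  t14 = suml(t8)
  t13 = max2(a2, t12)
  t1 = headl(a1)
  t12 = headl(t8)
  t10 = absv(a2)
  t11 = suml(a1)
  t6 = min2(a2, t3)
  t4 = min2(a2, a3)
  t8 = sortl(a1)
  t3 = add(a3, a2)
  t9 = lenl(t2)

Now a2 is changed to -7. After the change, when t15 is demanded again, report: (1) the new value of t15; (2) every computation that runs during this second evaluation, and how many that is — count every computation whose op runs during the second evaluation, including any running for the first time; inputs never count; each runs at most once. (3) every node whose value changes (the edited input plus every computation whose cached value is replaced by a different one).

t15 now evaluates to 81.
Run set: none (0 run).
Changed values: a2.
The important point: nothing the output needs ever reads a2, so the edit is invisible to it.

Initial pass — values computed on the first demand:
  t8 = sortl([-9, -6, -4]) = [-9, -6, -4]
  t12 = headl([-9, -6, -4]) = -9
  t15 = mul(-9, -9) = 81

Second demand — change propagation:
  no demanded computation ever read a2, so the edit dirties nothing and nothing runs.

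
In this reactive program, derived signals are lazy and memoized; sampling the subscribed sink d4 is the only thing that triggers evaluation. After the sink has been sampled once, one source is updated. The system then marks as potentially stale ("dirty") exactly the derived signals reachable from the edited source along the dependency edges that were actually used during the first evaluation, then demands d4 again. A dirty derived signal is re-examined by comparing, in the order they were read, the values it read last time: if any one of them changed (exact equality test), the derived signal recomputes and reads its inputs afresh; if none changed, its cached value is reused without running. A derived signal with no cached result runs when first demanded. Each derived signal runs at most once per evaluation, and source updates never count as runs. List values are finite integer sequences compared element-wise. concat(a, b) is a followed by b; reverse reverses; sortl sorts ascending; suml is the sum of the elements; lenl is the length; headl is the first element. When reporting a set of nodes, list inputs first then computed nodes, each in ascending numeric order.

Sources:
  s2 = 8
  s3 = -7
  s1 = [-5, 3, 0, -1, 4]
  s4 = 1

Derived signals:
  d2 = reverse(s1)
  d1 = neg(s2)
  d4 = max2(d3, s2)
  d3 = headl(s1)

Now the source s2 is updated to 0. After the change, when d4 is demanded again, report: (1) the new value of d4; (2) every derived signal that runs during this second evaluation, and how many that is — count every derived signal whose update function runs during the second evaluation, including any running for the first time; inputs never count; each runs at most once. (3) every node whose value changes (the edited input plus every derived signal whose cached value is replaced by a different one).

First demand of the output computes:
  d3 = headl([-5, 3, 0, -1, 4]) = -5
  d4 = max2(-5, 8) = 8

After the edit, cleaning proceeds:
  d4: a read changed (s2 8->0) — executes, giving 0.

Demanding d4 again yields 0.
1 derived signals run: d4.
The nodes whose values change: s2, d4.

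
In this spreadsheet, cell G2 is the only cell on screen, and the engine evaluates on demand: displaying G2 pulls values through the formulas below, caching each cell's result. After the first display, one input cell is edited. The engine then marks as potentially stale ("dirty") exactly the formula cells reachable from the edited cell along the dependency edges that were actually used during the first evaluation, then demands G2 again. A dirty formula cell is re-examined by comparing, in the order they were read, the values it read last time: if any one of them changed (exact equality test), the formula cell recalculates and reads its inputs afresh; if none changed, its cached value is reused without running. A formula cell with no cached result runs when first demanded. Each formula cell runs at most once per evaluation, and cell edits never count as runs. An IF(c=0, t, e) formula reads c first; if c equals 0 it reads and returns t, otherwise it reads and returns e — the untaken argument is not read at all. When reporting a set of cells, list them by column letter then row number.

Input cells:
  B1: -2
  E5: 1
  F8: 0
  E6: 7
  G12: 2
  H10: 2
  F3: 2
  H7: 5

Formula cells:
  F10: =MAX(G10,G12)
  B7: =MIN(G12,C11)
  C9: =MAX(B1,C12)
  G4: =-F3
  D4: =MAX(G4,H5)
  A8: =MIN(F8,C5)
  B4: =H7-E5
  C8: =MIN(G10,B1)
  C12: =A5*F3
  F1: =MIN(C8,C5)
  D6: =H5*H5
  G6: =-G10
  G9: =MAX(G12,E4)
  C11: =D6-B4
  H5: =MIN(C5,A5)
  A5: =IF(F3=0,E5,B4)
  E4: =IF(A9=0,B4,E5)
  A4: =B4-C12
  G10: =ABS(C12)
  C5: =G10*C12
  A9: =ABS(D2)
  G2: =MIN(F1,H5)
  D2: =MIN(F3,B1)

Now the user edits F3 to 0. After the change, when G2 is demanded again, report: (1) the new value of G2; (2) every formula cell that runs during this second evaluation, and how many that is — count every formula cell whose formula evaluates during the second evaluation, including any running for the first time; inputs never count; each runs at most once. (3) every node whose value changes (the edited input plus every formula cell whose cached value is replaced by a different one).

Initial pass — values computed on the first demand:
  B4 = 5 - 1 = 4
  A5 = IF(F3=0: F3=2 -> else branch B4) = 4
  C12 = 4 * 2 = 8
  G10 = ABS(8) = 8
  C5 = 8 * 8 = 64
  C8 = MIN(8, -2) = -2
  F1 = MIN(-2, 64) = -2
  H5 = MIN(64, 4) = 4
  G2 = MIN(-2, 4) = -2

Second demand — change propagation:
  A5: re-runs because F3 2->0; new result 1.
  C12: re-runs because A5 4->1; F3 2->0; new result 0.
  G10: re-runs because C12 8->0; new result 0.
  C5: re-runs because G10 8->0; C12 8->0; new result 0.
  C8: re-runs because G10 8->0; new result -2 (unchanged).
  F1: re-runs because C5 64->0; new result -2 (unchanged).
  H5: re-runs because C5 64->0; A5 4->1; new result 0.
  G2: re-runs because H5 4->0; new result -2 (unchanged).

G2 now evaluates to -2.
Run set: A5, C5, C8, C12, F1, G2, G10, H5 (8 run).
Changed values: A5, C5, C12, F3, G10, H5.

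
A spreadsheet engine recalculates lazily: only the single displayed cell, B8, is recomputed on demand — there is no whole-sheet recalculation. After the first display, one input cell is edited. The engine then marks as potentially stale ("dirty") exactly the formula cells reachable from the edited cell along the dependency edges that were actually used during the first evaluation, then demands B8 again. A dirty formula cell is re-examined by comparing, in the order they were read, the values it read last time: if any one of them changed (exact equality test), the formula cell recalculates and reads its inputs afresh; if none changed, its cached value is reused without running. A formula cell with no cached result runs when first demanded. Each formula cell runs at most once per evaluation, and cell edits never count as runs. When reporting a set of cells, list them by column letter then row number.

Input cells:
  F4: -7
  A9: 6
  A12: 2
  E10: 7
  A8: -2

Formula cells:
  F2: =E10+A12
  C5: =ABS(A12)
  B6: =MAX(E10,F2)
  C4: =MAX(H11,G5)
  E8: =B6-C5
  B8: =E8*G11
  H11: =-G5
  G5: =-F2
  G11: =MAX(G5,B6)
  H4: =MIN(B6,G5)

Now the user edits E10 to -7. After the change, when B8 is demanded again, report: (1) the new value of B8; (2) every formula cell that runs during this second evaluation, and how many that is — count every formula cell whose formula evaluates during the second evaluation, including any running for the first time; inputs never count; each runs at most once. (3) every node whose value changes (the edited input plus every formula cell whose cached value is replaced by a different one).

First evaluation (everything demanded from the output):
  C5 = ABS(2) = 2
  F2 = 7 + 2 = 9
  B6 = MAX(7, 9) = 9
  E8 = 9 - 2 = 7
  G5 = -(9) = -9
  G11 = MAX(-9, 9) = 9
  B8 = 7 * 9 = 63

Propagation after the edit:
  F2: runs — E10 7->-7; result -5.
  B6: runs — E10 7->-7; F2 9->-5; result -5.
  E8: runs — B6 9->-5; result -7.
  G5: runs — F2 9->-5; result 5.
  G11: runs — G5 -9->5; B6 9->-5; result 5.
  B8: runs — E8 7->-7; G11 9->5; result -35.

New value of B8: -35.
Formula cells that run: B6, B8, E8, F2, G5, G11 — 6 in total.
Values that change: B6, B8, E8, E10, F2, G5, G11.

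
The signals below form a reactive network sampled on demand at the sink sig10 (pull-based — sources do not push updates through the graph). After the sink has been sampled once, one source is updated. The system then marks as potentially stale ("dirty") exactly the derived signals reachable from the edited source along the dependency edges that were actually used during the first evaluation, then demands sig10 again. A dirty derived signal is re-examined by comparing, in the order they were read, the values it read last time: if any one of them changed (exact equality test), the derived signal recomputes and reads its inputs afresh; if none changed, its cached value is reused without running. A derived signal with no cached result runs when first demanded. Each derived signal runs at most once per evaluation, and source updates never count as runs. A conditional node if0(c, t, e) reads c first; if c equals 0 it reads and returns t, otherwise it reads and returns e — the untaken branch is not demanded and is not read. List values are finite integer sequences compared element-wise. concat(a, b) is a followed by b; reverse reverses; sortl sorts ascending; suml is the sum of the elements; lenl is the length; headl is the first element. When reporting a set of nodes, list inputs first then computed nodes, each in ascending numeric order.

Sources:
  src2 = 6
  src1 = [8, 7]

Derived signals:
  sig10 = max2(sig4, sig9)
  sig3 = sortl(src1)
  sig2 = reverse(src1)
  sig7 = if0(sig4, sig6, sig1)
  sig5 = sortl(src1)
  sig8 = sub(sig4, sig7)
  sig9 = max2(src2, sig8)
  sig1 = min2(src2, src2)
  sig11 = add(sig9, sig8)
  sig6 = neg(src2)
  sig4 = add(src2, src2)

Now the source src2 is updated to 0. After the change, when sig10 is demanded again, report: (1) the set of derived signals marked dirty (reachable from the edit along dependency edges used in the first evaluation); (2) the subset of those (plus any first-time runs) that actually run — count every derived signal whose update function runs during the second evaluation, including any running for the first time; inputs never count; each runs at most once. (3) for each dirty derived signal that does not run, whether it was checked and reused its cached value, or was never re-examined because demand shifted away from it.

Initial pass — values computed on the first demand:
  sig1 = min2(6, 6) = 6
  sig4 = add(6, 6) = 12
  sig7 = if0(sig4=12 -> else branch sig1) = 6
  sig8 = sub(12, 6) = 6
  sig9 = max2(6, 6) = 6
  sig10 = max2(12, 6) = 12

Second demand — change propagation:
  sig1: dirty yet unreached — the second evaluation never asks for it.
  sig4: re-runs because src2 6->0; src2 6->0; new result 0.
  sig6: newly demanded (no cache) — executes and yields 0.
  sig7: re-runs because sig4 12->0; new result 0.
  sig8: re-runs because sig4 12->0; sig7 6->0; new result 0.
  sig9: re-runs because src2 6->0; sig8 6->0; new result 0.
  sig10: re-runs because sig4 12->0; sig9 6->0; new result 0.

The important point: the flipped condition redirects demand; sig1 is left stale, never re-checked.

Dirty set: sig1, sig4, sig7, sig8, sig9, sig10.
Run set: sig4, sig6, sig7, sig8, sig9, sig10 (6 run).
Left stale — demand moved off them: sig1.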